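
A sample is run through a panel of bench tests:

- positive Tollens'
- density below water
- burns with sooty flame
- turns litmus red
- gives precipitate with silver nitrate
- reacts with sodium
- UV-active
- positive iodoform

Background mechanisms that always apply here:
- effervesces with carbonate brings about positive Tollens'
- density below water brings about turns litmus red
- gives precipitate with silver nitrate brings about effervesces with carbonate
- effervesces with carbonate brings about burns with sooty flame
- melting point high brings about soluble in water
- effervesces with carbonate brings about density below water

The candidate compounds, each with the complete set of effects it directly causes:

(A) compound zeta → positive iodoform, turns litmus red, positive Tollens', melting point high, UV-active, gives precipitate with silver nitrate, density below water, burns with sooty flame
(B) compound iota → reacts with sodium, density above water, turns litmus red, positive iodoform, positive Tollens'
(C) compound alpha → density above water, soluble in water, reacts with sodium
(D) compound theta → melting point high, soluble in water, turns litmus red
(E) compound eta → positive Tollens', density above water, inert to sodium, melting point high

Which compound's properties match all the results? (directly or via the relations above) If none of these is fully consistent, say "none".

Checking each candidate against the observations:
(A) compound zeta — positive Tollens' match; density below water match; burns with sooty flame match; turns litmus red match; gives precipitate with silver nitrate match; reacts with sodium miss; UV-active match; positive iodoform match
(B) compound iota — positive Tollens' match; density below water miss; burns with sooty flame miss; turns litmus red match; gives precipitate with silver nitrate miss; reacts with sodium match; UV-active miss; positive iodoform match
(C) compound alpha — positive Tollens' miss; density below water miss; burns with sooty flame miss; turns litmus red miss; gives precipitate with silver nitrate miss; reacts with sodium match; UV-active miss; positive iodoform miss
(D) compound theta — does not account for positive Tollens', density below water, burns with sooty flame, gives precipitate with silver nitrate, reacts with sodium, UV-active, positive iodoform
(E) compound eta — fails on density below water, burns with sooty flame, turns litmus red, gives precipitate with silver nitrate, reacts with sodium, UV-active, positive iodoform (predicts density above water, not density below water; predicts inert to sodium, not reacts with sodium)
No candidate is consistent with all observations.

none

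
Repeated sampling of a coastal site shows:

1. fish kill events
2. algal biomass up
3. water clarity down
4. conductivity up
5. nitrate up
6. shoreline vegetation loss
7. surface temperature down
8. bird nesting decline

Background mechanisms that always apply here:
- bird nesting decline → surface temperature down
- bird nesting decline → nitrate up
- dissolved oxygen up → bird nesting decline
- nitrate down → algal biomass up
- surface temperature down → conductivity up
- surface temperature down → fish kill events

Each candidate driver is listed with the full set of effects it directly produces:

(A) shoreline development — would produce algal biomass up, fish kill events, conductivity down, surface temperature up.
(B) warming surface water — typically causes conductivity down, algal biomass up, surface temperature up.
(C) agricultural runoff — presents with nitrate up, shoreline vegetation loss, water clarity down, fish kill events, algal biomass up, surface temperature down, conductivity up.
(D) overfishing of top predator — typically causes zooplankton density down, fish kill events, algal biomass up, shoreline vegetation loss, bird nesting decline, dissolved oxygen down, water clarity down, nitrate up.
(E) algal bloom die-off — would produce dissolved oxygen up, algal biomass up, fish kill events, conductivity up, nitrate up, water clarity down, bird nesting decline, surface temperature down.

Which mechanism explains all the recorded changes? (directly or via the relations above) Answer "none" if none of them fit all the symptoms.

Per-candidate check:
(A) shoreline development — fish kill events +; algal biomass up +; water clarity down -; conductivity up -; nitrate up -; shoreline vegetation loss -; surface temperature down -; bird nesting decline -
(B) warming surface water — fish kill events -; algal biomass up +; water clarity down -; conductivity up -; nitrate up -; shoreline vegetation loss -; surface temperature down -; bird nesting decline -
(C) agricultural runoff — does not account for bird nesting decline
(D) overfishing of top predator — fish kill events +; algal biomass up +; water clarity down +; conductivity up + (through bird nesting decline → surface temperature down → conductivity up); nitrate up +; shoreline vegetation loss +; surface temperature down + (through bird nesting decline → surface temperature down); bird nesting decline +
(E) algal bloom die-off — fish kill events +; algal biomass up +; water clarity down +; conductivity up +; nitrate up +; shoreline vegetation loss -; surface temperature down +; bird nesting decline +
(D) is the only candidate with no mismatches.

D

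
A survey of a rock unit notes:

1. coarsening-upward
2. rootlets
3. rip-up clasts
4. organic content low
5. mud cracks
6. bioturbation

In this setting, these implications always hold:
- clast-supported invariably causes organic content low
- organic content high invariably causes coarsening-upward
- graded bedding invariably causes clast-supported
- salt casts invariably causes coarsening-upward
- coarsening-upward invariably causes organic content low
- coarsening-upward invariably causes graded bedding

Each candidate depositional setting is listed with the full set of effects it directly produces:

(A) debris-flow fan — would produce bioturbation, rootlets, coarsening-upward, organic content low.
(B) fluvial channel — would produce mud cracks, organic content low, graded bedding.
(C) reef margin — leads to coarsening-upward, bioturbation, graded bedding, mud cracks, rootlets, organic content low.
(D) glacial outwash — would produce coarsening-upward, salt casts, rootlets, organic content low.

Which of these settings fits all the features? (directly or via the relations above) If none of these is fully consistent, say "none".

none

For each candidate, compare predicted effects to what was observed:
(A) debris-flow fan — does not account for rip-up clasts, mud cracks
(B) fluvial channel — coarsening-upward NO; rootlets NO; rip-up clasts NO; organic content low yes; mud cracks yes; bioturbation NO
(C) reef margin — coarsening-upward yes; rootlets yes; rip-up clasts NO; organic content low yes; mud cracks yes; bioturbation yes
(D) glacial outwash — coarsening-upward yes; rootlets yes; rip-up clasts NO; organic content low yes; mud cracks NO; bioturbation NO
No candidate is consistent with all observations.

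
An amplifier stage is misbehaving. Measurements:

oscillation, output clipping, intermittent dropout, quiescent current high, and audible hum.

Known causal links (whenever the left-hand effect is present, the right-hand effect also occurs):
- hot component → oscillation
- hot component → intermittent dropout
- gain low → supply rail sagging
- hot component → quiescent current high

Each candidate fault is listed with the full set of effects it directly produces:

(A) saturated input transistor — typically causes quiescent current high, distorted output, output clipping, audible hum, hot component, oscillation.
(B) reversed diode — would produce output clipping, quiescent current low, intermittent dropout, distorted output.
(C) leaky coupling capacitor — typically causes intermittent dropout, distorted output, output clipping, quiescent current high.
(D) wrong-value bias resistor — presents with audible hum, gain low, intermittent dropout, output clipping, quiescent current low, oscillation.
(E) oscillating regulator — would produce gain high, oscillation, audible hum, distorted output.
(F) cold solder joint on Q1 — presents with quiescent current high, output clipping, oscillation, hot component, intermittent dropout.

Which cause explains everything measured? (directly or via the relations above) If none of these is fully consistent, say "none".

A

Testing each hypothesis:
(A) saturated input transistor — oscillation +; output clipping +; intermittent dropout + (via hot component → intermittent dropout); quiescent current high +; audible hum +
(B) reversed diode — oscillation -; output clipping +; intermittent dropout +; quiescent current high -; audible hum -
(C) leaky coupling capacitor — oscillation -; output clipping +; intermittent dropout +; quiescent current high +; audible hum -
(D) wrong-value bias resistor — fails on quiescent current high (predicts quiescent current low, not quiescent current high)
(E) oscillating regulator — oscillation +; output clipping -; intermittent dropout -; quiescent current high -; audible hum +
(F) cold solder joint on Q1 — does not account for audible hum
(A) is the only candidate with no mismatches.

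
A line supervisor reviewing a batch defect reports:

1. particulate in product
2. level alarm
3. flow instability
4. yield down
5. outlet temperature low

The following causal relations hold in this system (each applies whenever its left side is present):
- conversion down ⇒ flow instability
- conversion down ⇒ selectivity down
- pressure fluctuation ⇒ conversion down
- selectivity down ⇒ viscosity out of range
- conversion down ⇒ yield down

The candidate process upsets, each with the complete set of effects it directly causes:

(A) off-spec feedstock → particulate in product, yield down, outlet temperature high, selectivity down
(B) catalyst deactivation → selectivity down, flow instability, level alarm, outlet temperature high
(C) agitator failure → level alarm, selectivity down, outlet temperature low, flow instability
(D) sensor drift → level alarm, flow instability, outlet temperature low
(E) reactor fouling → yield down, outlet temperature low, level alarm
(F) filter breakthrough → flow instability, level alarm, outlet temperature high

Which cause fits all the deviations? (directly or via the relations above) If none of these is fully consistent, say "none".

Checking each candidate against the observations:
(A) off-spec feedstock — particulate in product ✓; level alarm ✗; flow instability ✗; yield down ✓; outlet temperature low ✗
(B) catalyst deactivation — fails on particulate in product, yield down, outlet temperature low (predicts outlet temperature high, not outlet temperature low)
(C) agitator failure — does not account for particulate in product, yield down
(D) sensor drift — does not account for particulate in product, yield down
(E) reactor fouling — does not account for particulate in product, flow instability
(F) filter breakthrough — particulate in product ✗; level alarm ✓; flow instability ✓; yield down ✗; outlet temperature low ✗
Every candidate fails on at least one observation.

none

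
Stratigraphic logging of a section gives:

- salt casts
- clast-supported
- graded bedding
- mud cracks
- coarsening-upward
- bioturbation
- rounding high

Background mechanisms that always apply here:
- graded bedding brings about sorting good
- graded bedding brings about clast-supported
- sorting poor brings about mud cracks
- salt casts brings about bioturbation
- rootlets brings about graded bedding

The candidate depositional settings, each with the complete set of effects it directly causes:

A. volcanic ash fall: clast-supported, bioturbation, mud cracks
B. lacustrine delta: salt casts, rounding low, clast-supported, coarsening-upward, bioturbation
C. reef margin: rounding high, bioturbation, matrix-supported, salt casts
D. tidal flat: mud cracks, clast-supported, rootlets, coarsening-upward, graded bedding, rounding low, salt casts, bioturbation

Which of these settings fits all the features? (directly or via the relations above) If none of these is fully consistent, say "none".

none

Checking each candidate against the observations:
(A) volcanic ash fall — salt casts -; clast-supported +; graded bedding -; mud cracks +; coarsening-upward -; bioturbation +; rounding high -
(B) lacustrine delta — fails on graded bedding, mud cracks, rounding high (predicts rounding low, not rounding high)
(C) reef margin — fails on clast-supported, graded bedding, mud cracks, coarsening-upward (predicts matrix-supported, not clast-supported)
(D) tidal flat — salt casts +; clast-supported +; graded bedding +; mud cracks +; coarsening-upward +; bioturbation +; rounding high -
None of the listed candidates fits everything.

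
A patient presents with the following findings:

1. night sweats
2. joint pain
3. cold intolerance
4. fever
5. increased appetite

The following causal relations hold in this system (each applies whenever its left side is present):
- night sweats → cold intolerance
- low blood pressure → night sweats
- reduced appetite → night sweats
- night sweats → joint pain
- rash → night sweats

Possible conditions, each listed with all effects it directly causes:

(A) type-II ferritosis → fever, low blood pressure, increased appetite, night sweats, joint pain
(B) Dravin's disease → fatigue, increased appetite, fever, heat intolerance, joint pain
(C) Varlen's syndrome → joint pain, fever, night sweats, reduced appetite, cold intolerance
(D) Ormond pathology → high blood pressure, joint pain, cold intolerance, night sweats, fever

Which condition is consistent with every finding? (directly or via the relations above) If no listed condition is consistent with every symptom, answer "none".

For each candidate, compare predicted effects to what was observed:
(A) type-II ferritosis — accounts for every observation (cold intolerance through night sweats → cold intolerance)
(B) Dravin's disease — night sweats NO; joint pain yes; cold intolerance NO; fever yes; increased appetite yes
(C) Varlen's syndrome — night sweats yes; joint pain yes; cold intolerance yes; fever yes; increased appetite NO
(D) Ormond pathology — night sweats yes; joint pain yes; cold intolerance yes; fever yes; increased appetite NO
(A) alone accounts for all the evidence.

A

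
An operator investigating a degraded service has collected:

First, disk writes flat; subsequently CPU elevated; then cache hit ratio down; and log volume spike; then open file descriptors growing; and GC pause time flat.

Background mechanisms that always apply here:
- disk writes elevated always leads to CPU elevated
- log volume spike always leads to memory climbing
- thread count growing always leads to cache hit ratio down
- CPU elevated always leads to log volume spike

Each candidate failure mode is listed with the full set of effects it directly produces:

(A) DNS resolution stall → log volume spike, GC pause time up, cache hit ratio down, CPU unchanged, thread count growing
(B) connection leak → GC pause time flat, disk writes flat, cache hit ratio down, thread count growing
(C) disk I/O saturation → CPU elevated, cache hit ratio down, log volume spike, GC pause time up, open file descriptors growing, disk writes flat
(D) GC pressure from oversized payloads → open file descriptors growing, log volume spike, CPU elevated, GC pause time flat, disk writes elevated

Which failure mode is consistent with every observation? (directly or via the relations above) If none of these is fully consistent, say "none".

Checking each candidate against the observations:
(A) DNS resolution stall — fails on disk writes flat, CPU elevated, open file descriptors growing, GC pause time flat (predicts CPU unchanged, not CPU elevated; predicts GC pause time up, not GC pause time flat)
(B) connection leak — disk writes flat match; CPU elevated miss; cache hit ratio down match; log volume spike miss; open file descriptors growing miss; GC pause time flat match
(C) disk I/O saturation — disk writes flat match; CPU elevated match; cache hit ratio down match; log volume spike match; open file descriptors growing match; GC pause time flat miss
(D) GC pressure from oversized payloads — disk writes flat miss; CPU elevated match; cache hit ratio down miss; log volume spike match; open file descriptors growing match; GC pause time flat match
Every candidate fails on at least one observation.

none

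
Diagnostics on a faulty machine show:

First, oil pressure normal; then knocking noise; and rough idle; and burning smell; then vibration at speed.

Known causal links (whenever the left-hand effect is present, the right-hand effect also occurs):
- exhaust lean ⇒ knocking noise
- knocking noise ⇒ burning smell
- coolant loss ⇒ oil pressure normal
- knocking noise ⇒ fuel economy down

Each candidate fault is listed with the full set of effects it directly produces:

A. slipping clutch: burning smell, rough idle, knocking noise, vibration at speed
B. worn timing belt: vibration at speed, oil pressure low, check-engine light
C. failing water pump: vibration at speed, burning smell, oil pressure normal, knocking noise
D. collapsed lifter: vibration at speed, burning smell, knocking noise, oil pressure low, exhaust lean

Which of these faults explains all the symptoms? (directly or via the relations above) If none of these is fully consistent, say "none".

Checking each candidate against the observations:
(A) slipping clutch — does not account for oil pressure normal
(B) worn timing belt — fails on oil pressure normal, knocking noise, rough idle, burning smell (predicts oil pressure low, not oil pressure normal)
(C) failing water pump — oil pressure normal +; knocking noise +; rough idle -; burning smell +; vibration at speed +
(D) collapsed lifter — fails on oil pressure normal, rough idle (predicts oil pressure low, not oil pressure normal)
None of the listed candidates fits everything.

none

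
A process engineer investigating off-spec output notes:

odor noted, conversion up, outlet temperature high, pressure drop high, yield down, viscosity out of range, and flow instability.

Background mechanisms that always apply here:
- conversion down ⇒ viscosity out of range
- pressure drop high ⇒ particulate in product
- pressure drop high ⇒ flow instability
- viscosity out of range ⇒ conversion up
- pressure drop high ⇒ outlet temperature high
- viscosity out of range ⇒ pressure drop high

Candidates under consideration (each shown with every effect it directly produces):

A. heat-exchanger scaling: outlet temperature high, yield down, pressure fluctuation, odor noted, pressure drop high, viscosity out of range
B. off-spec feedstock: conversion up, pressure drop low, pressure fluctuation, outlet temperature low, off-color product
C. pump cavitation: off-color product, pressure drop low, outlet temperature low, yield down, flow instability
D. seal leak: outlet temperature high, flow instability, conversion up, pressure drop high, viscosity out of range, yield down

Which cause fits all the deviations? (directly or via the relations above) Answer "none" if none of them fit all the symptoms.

A

Testing each hypothesis:
(A) heat-exchanger scaling — odor noted match; conversion up match (through viscosity out of range → conversion up); outlet temperature high match; pressure drop high match; yield down match; viscosity out of range match; flow instability match (through pressure drop high → flow instability)
(B) off-spec feedstock — fails on odor noted, outlet temperature high, pressure drop high, yield down, viscosity out of range, flow instability (predicts outlet temperature low, not outlet temperature high; predicts pressure drop low, not pressure drop high)
(C) pump cavitation — odor noted miss; conversion up miss; outlet temperature high miss; pressure drop high miss; yield down match; viscosity out of range miss; flow instability match
(D) seal leak — odor noted miss; conversion up match; outlet temperature high match; pressure drop high match; yield down match; viscosity out of range match; flow instability match
Only (A) is consistent with every observation.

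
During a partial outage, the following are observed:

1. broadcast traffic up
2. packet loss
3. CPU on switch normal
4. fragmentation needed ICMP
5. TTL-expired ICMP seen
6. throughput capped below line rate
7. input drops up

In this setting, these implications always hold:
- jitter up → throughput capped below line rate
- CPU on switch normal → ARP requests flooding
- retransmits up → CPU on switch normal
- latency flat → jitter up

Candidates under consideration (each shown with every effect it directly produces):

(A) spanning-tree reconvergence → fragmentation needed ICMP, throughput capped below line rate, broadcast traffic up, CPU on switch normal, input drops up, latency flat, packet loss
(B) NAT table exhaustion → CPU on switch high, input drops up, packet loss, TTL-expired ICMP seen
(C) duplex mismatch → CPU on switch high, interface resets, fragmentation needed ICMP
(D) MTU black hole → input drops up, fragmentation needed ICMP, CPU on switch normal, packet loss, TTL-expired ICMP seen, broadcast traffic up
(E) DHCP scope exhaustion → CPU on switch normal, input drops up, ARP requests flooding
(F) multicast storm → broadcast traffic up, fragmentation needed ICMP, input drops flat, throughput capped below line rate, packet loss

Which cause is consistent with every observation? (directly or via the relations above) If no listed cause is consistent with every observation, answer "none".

Checking each candidate against the observations:
(A) spanning-tree reconvergence — broadcast traffic up ✓; packet loss ✓; CPU on switch normal ✓; fragmentation needed ICMP ✓; TTL-expired ICMP seen ✗; throughput capped below line rate ✓; input drops up ✓
(B) NAT table exhaustion — fails on broadcast traffic up, CPU on switch normal, fragmentation needed ICMP, throughput capped below line rate (predicts CPU on switch high, not CPU on switch normal)
(C) duplex mismatch — broadcast traffic up ✗; packet loss ✗; CPU on switch normal ✗; fragmentation needed ICMP ✓; TTL-expired ICMP seen ✗; throughput capped below line rate ✗; input drops up ✗
(D) MTU black hole — does not account for throughput capped below line rate
(E) DHCP scope exhaustion — broadcast traffic up ✗; packet loss ✗; CPU on switch normal ✓; fragmentation needed ICMP ✗; TTL-expired ICMP seen ✗; throughput capped below line rate ✗; input drops up ✓
(F) multicast storm — fails on CPU on switch normal, TTL-expired ICMP seen, input drops up (predicts input drops flat, not input drops up)
Every candidate fails on at least one observation.

none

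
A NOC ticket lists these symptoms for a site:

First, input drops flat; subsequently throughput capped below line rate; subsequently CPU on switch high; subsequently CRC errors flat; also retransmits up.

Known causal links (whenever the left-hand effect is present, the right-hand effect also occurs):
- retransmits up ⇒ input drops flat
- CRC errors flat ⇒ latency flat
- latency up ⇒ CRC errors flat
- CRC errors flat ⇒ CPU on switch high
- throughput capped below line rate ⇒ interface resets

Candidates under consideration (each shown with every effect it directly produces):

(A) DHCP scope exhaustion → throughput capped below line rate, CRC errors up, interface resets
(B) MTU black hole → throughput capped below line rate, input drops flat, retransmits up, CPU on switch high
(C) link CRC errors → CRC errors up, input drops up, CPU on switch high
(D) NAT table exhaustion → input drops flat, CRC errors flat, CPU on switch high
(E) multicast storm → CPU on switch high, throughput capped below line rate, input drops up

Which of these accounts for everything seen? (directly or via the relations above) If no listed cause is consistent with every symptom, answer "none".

Checking each candidate against the observations:
(A) DHCP scope exhaustion — input drops flat ✗; throughput capped below line rate ✓; CPU on switch high ✗; CRC errors flat ✗; retransmits up ✗
(B) MTU black hole — input drops flat ✓; throughput capped below line rate ✓; CPU on switch high ✓; CRC errors flat ✗; retransmits up ✓
(C) link CRC errors — fails on input drops flat, throughput capped below line rate, CRC errors flat, retransmits up (predicts input drops up, not input drops flat; predicts CRC errors up, not CRC errors flat)
(D) NAT table exhaustion — input drops flat ✓; throughput capped below line rate ✗; CPU on switch high ✓; CRC errors flat ✓; retransmits up ✗
(E) multicast storm — fails on input drops flat, CRC errors flat, retransmits up (predicts input drops up, not input drops flat)
Every candidate fails on at least one observation.

none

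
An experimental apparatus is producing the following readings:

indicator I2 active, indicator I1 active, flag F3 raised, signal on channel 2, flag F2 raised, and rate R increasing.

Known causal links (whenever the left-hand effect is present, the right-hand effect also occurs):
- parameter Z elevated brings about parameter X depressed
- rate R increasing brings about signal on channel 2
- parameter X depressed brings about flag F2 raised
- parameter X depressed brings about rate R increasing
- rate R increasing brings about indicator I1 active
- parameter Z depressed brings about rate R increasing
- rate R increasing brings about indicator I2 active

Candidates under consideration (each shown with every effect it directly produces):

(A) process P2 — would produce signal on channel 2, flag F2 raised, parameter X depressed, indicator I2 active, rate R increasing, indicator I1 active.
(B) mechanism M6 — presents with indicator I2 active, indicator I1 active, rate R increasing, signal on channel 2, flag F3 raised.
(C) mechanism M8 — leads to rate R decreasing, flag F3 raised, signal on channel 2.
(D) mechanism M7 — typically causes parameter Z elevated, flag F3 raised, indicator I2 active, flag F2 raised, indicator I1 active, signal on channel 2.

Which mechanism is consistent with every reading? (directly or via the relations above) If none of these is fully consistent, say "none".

D

Per-candidate check:
(A) process P2 — does not account for flag F3 raised
(B) mechanism M6 — does not account for flag F2 raised
(C) mechanism M8 — indicator I2 active -; indicator I1 active -; flag F3 raised +; signal on channel 2 +; flag F2 raised -; rate R increasing -
(D) mechanism M7 — indicator I2 active +; indicator I1 active +; flag F3 raised +; signal on channel 2 +; flag F2 raised +; rate R increasing + (via parameter Z elevated → parameter X depressed → rate R increasing)
Only (D) is consistent with every observation.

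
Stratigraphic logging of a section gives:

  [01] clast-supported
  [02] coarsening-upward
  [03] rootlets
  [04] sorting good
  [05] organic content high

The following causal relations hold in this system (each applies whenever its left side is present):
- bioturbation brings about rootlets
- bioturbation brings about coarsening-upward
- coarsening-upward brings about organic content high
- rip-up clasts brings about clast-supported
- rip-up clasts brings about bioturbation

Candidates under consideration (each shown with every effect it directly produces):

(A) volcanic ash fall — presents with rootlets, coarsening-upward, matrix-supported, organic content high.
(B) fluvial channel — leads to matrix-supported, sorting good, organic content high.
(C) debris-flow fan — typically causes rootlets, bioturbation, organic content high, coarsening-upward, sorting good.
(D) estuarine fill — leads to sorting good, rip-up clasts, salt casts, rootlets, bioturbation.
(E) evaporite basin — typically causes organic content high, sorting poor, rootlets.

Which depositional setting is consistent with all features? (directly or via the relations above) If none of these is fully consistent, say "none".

D

Testing each hypothesis:
(A) volcanic ash fall — clast-supported miss; coarsening-upward match; rootlets match; sorting good miss; organic content high match
(B) fluvial channel — fails on clast-supported, coarsening-upward, rootlets (predicts matrix-supported, not clast-supported)
(C) debris-flow fan — does not account for clast-supported
(D) estuarine fill — accounts for every observation (clast-supported by rip-up clasts → clast-supported)
(E) evaporite basin — fails on clast-supported, coarsening-upward, sorting good (predicts sorting poor, not sorting good)
(D) alone accounts for all the evidence.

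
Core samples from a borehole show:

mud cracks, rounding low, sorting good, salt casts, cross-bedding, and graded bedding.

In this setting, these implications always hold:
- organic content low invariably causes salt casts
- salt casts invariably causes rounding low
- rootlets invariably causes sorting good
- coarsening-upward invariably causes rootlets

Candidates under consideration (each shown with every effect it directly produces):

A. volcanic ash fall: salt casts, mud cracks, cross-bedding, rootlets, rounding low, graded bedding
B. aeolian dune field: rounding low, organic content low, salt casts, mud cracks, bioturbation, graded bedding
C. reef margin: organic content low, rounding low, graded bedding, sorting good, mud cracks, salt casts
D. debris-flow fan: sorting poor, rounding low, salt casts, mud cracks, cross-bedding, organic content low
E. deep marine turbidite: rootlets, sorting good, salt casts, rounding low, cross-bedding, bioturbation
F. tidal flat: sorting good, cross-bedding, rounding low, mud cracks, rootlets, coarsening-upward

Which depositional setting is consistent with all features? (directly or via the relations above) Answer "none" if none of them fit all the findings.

For each candidate, compare predicted effects to what was observed:
(A) volcanic ash fall — mud cracks ✓; rounding low ✓; sorting good ✓ (through rootlets → sorting good); salt casts ✓; cross-bedding ✓; graded bedding ✓
(B) aeolian dune field — mud cracks ✓; rounding low ✓; sorting good ✗; salt casts ✓; cross-bedding ✗; graded bedding ✓
(C) reef margin — mud cracks ✓; rounding low ✓; sorting good ✓; salt casts ✓; cross-bedding ✗; graded bedding ✓
(D) debris-flow fan — mud cracks ✓; rounding low ✓; sorting good ✗; salt casts ✓; cross-bedding ✓; graded bedding ✗
(E) deep marine turbidite — does not account for mud cracks, graded bedding
(F) tidal flat — mud cracks ✓; rounding low ✓; sorting good ✓; salt casts ✗; cross-bedding ✓; graded bedding ✗
Only (A) is consistent with every observation.

A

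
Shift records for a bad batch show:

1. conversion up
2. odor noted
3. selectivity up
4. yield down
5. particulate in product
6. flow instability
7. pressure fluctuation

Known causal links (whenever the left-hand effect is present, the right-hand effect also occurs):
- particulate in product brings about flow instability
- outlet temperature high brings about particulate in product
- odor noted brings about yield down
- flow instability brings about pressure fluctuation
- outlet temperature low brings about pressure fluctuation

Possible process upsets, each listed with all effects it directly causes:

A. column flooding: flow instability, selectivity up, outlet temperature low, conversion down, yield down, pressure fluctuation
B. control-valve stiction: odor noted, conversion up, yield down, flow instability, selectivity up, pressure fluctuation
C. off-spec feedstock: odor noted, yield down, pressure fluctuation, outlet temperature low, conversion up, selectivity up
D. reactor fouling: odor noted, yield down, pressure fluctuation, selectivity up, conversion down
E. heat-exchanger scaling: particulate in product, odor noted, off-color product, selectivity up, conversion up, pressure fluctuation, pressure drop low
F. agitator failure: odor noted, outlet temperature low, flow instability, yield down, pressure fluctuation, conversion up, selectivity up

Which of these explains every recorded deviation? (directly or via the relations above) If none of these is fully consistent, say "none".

E

Testing each hypothesis:
(A) column flooding — conversion up -; odor noted -; selectivity up +; yield down +; particulate in product -; flow instability +; pressure fluctuation +
(B) control-valve stiction — does not account for particulate in product
(C) off-spec feedstock — does not account for particulate in product, flow instability
(D) reactor fouling — conversion up -; odor noted +; selectivity up +; yield down +; particulate in product -; flow instability -; pressure fluctuation +
(E) heat-exchanger scaling — accounts for every observation (yield down through odor noted → yield down)
(F) agitator failure — conversion up +; odor noted +; selectivity up +; yield down +; particulate in product -; flow instability +; pressure fluctuation +
Only (E) is consistent with every observation.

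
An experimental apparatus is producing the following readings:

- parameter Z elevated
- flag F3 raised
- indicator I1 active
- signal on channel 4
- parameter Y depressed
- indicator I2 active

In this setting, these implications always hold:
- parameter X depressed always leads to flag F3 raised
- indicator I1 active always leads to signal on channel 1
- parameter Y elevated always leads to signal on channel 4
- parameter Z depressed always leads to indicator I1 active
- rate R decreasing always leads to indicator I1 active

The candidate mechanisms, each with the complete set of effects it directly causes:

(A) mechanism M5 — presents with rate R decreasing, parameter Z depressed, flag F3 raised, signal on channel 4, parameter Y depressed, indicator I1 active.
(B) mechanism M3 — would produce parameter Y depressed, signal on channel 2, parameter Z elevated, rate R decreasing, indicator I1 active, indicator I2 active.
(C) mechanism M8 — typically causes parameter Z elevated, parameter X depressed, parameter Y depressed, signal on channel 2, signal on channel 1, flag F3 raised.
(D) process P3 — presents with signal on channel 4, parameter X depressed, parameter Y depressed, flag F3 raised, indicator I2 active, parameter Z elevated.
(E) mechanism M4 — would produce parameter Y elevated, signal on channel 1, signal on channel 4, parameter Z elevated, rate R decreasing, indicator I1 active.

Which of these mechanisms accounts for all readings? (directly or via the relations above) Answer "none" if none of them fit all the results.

none

Per-candidate check:
(A) mechanism M5 — fails on parameter Z elevated, indicator I2 active (predicts parameter Z depressed, not parameter Z elevated)
(B) mechanism M3 — parameter Z elevated ✓; flag F3 raised ✗; indicator I1 active ✓; signal on channel 4 ✗; parameter Y depressed ✓; indicator I2 active ✓
(C) mechanism M8 — does not account for indicator I1 active, signal on channel 4, indicator I2 active
(D) process P3 — parameter Z elevated ✓; flag F3 raised ✓; indicator I1 active ✗; signal on channel 4 ✓; parameter Y depressed ✓; indicator I2 active ✓
(E) mechanism M4 — parameter Z elevated ✓; flag F3 raised ✗; indicator I1 active ✓; signal on channel 4 ✓; parameter Y depressed ✗; indicator I2 active ✗
None of the listed candidates fits everything.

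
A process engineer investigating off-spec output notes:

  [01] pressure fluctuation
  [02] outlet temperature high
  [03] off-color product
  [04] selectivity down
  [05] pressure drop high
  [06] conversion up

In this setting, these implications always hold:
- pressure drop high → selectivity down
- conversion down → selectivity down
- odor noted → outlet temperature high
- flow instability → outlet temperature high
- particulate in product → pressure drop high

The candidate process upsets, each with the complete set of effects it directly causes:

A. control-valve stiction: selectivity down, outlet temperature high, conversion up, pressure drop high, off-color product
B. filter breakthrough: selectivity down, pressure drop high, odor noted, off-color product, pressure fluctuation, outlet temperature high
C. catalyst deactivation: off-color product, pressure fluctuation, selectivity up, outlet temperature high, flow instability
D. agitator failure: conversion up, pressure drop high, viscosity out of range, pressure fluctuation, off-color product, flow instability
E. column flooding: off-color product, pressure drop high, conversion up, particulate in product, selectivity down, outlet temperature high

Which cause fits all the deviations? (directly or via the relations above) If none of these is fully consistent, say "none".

Testing each hypothesis:
(A) control-valve stiction — pressure fluctuation miss; outlet temperature high match; off-color product match; selectivity down match; pressure drop high match; conversion up match
(B) filter breakthrough — pressure fluctuation match; outlet temperature high match; off-color product match; selectivity down match; pressure drop high match; conversion up miss
(C) catalyst deactivation — fails on selectivity down, pressure drop high, conversion up (predicts selectivity up, not selectivity down)
(D) agitator failure — accounts for every observation (outlet temperature high through flow instability → outlet temperature high)
(E) column flooding — pressure fluctuation miss; outlet temperature high match; off-color product match; selectivity down match; pressure drop high match; conversion up match
(D) alone accounts for all the evidence.

D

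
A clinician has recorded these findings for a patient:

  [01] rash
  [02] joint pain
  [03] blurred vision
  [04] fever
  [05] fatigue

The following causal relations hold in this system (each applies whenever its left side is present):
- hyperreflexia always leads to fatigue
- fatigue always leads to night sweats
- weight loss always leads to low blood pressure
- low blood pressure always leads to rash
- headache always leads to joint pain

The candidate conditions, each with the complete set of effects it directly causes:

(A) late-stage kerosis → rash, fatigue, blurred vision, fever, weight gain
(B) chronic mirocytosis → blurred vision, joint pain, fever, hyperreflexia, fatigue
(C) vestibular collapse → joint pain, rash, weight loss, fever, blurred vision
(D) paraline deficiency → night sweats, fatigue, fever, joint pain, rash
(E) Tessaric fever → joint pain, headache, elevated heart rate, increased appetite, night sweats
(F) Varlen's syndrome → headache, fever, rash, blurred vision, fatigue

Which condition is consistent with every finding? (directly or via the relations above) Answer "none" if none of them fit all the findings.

F

For each candidate, compare predicted effects to what was observed:
(A) late-stage kerosis — rash ✓; joint pain ✗; blurred vision ✓; fever ✓; fatigue ✓
(B) chronic mirocytosis — rash ✗; joint pain ✓; blurred vision ✓; fever ✓; fatigue ✓
(C) vestibular collapse — does not account for fatigue
(D) paraline deficiency — does not account for blurred vision
(E) Tessaric fever — does not account for rash, blurred vision, fever, fatigue
(F) Varlen's syndrome — rash ✓; joint pain ✓ (by headache → joint pain); blurred vision ✓; fever ✓; fatigue ✓
(F) alone accounts for all the evidence.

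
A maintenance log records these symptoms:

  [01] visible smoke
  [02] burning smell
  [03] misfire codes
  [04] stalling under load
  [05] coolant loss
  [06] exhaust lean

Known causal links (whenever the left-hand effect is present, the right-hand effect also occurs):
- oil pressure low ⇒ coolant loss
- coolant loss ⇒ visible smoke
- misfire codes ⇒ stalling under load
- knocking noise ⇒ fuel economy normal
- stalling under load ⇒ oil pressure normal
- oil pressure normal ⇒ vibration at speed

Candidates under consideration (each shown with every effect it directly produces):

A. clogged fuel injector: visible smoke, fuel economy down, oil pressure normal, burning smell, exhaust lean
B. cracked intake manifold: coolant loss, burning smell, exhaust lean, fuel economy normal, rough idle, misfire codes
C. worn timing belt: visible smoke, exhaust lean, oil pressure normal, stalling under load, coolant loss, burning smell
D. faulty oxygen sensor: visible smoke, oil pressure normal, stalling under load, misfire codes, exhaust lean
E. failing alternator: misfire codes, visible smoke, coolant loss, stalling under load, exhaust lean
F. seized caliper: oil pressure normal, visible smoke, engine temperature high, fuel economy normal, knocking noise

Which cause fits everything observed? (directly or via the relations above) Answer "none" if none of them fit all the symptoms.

For each candidate, compare predicted effects to what was observed:
(A) clogged fuel injector — does not account for misfire codes, stalling under load, coolant loss
(B) cracked intake manifold — visible smoke match (by coolant loss → visible smoke); burning smell match; misfire codes match; stalling under load match (by misfire codes → stalling under load); coolant loss match; exhaust lean match
(C) worn timing belt — visible smoke match; burning smell match; misfire codes miss; stalling under load match; coolant loss match; exhaust lean match
(D) faulty oxygen sensor — visible smoke match; burning smell miss; misfire codes match; stalling under load match; coolant loss miss; exhaust lean match
(E) failing alternator — visible smoke match; burning smell miss; misfire codes match; stalling under load match; coolant loss match; exhaust lean match
(F) seized caliper — visible smoke match; burning smell miss; misfire codes miss; stalling under load miss; coolant loss miss; exhaust lean miss
Only (B) is consistent with every observation.

B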